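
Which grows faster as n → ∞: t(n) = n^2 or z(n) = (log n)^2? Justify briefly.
Comparing growth rates:
Growth-rate hierarchy: log n ≺ any polynomial ≺ any exponential cⁿ (c>1) ≺ n! ≺ nⁿ.
polynomial degree 2 dominates polylogarithmic (log n)^2 asymptotically.

t(n) grows faster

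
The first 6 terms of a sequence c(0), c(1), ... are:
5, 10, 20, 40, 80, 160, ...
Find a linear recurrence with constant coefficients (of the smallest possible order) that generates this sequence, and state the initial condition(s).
Look for the lowest-order linear relation among consecutive terms.
Observation: each term is 2× the previous.
Check at n=2: 2·10 = 20. ✓

c(n) = 2 × c(n-1), c(0) = 5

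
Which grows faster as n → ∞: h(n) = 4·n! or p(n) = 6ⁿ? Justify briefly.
Comparing growth rates:
Growth-rate hierarchy: log n ≺ any polynomial ≺ any exponential cⁿ (c>1) ≺ n! ≺ nⁿ.
factorial dominates exponential base 6 asymptotically.

h(n) grows faster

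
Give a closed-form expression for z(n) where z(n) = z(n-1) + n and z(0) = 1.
Recurrence: z(n) = z(n-1) + n, initial: z(0) = 1.
Telescoping: z(n) = z(0) + Σᵢ₌₁ⁿ i = 1 + n(n+1)/2.

z(n) = n(n+1)/2 + 1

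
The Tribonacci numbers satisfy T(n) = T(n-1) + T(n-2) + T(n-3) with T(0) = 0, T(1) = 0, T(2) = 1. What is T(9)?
Computing the sequence terms:
0, 0, 1, 1, 2, 4, 7, 13, 24, 44

44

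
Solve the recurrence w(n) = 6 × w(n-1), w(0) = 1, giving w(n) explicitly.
Recurrence: w(n) = 6 × w(n-1), initial: w(0) = 1.
Each term is 6 times the previous, so this is geometric with ratio 6. After n steps: w(n) = w(0)·6ⁿ = 6ⁿ.

w(n) = 6ⁿ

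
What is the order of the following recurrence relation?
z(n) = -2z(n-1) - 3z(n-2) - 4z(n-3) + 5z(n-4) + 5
The order is the largest lag k for which z(n-k) appears. Here the deepest term is z(n-4) (the 5 term is non-homogeneous and does not affect the order), so the order is 4.

Order 4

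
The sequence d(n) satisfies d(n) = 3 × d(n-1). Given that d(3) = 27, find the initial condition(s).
In general d(n) = 3ⁿ · d(0). At n = 3: d(0) = d(3) / 3^3 = 27 / 27 = 1.

d(0) = 1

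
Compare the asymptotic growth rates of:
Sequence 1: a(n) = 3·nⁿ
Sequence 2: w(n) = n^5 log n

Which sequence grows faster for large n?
Comparing growth rates:
Growth-rate hierarchy: log n ≺ any polynomial ≺ any exponential cⁿ (c>1) ≺ n! ≺ nⁿ.
super-exponential nⁿ dominates polynomial degree 5 (with log factor) asymptotically.

a(n) grows faster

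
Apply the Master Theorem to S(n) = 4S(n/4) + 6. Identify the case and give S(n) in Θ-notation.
Master Theorem template: S(n) = a·S(n/b) + f(n).
Here: a=4, b=4, f(n)=6
Compute log_b(a) = log_4(4) = 1.
f(n) = 6 = O(n^(1-ε)) with ε = 1. Case 1: S(n) = Θ(n^log_b(a)) = Θ(n).

Case 1: S(n) = Θ(n)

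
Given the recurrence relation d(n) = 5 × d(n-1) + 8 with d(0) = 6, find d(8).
Computing step by step:
d(0) = 6
d(1) = 5 × 6 + 8 = 38
d(2) = 5 × 38 + 8 = 198
d(3) = 5 × 198 + 8 = 998
d(4) = 5 × 998 + 8 = 4998
d(5) = 5 × 4998 + 8 = 24998
d(6) = 5 × 24998 + 8 = 124998
d(7) = 5 × 124998 + 8 = 624998
d(8) = 5 × 624998 + 8 = 3124998

3124998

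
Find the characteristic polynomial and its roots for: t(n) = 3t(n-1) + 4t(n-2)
Substitute t(n) = rⁿ and divide through by rⁿ⁻²: r² - 3r - 4 = 0
Factor: (r + 1)(r - 4) = 0, so r = -1, 4.
General solution: t(n) = A·(-1)ⁿ + B·4ⁿ

Characteristic: r² - 3r - 4 = 0, Roots: r = -1, 4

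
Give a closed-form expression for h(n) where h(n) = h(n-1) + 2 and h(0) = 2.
Recurrence: h(n) = h(n-1) + 2, initial: h(0) = 2.
Each step adds 2, so h(n) = h(0) + 2n = 2n + 2.

h(n) = 2n + 2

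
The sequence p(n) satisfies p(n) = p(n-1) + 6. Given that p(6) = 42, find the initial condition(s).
p(6) = p(0) + 6·6, so p(0) = 42 - 36 = 6.

p(0) = 6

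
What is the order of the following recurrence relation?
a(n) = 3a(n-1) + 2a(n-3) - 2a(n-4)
The order is the largest lag k for which a(n-k) appears. Here the deepest term is a(n-4), so the order is 4.

Order 4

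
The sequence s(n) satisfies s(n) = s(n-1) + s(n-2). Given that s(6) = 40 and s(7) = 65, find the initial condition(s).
Work backwards using s(k) = s(k+2) - s(k+1):
s(5) = s(7) - s(6) = 65 - 40 = 25
s(4) = s(6) - s(5) = 40 - 25 = 15
s(3) = s(5) - s(4) = 25 - 15 = 10
s(2) = s(4) - s(3) = 15 - 10 = 5
s(1) = s(3) - s(2) = 10 - 5 = 5
s(0) = s(2) - s(1) = 5 - 5 = 0

s(0) = 0, s(1) = 5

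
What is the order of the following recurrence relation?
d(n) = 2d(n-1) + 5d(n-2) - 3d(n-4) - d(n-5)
The order is the largest lag k for which d(n-k) appears. Here the deepest term is d(n-5), so the order is 5.

Order 5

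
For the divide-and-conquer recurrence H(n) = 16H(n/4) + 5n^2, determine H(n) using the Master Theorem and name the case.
Master Theorem template: H(n) = a·H(n/b) + f(n).
Here: a=16, b=4, f(n)=5n^2
Compute log_b(a) = log_4(16) = 2.
f(n) = 5n^2 = Θ(n^2). Case 2: H(n) = Θ(n^2 log n).

Case 2: H(n) = Θ(n^2 log n)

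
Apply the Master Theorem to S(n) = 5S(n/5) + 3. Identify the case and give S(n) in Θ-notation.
Master Theorem template: S(n) = a·S(n/b) + f(n).
Here: a=5, b=5, f(n)=3
Compute log_b(a) = log_5(5) = 1.
f(n) = 3 = O(n^(1-ε)) with ε = 1. Case 1: S(n) = Θ(n^log_b(a)) = Θ(n).

Case 1: S(n) = Θ(n)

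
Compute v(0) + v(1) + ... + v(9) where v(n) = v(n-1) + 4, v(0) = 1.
Computing the sequence terms: 1, 5, 9, 13, 17, 21, 25, 29, 33, 37
Adding these values together:

190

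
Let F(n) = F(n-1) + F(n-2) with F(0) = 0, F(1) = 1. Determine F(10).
Computing the sequence terms:
0, 1, 1, 2, 3, 5, 8, 13, 21, 34, 55

55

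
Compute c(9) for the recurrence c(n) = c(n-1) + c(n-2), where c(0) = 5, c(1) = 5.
Computing the sequence terms:
5, 5, 10, 15, 25, 40, 65, 105, 170, 275

275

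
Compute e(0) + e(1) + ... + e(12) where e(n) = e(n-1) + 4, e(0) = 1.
Computing the sequence terms: 1, 5, 9, 13, 17, 21, 25, 29, 33, 37, 41, 45, 49
Adding these values together:

325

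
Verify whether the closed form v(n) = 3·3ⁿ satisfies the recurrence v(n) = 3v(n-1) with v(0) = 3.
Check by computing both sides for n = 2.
From the recurrence with v(0) = 3:
  v(0) = 3, v(1) = 9, v(2) = 27
  so the recurrence gives v(2) = 27.
From the proposed closed form v(n) = 3·3ⁿ:
  v(2) = 27.
Both sides give 27 at n = 2, and the initial condition(s) match, so the closed form is consistent.

Yes, the closed form is correct.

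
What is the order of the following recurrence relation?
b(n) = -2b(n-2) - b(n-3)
The order is the largest lag k for which b(n-k) appears. Here the deepest term is b(n-3), so the order is 3.

Order 3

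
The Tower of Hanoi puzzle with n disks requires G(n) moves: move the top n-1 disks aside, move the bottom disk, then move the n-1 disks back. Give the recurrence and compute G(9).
Moving n disks = move the top n-1 disks aside (G(n-1) moves) + move the largest disk (1 move) + move the n-1 disks back on top (G(n-1) moves), so G(n) = 2G(n-1) + 1, with G(1) = 1 (a single disk takes one move).
First terms: 1, 3, 7, 15, 31, 63, … — each is one less than a power of 2. Indeed G(n) + 1 = 2(G(n-1) + 1) with G(1) + 1 = 2, so G(n) + 1 = 2ⁿ and G(n) = 2ⁿ - 1.
Hence G(9) = 2^9 - 1 = 512 - 1 = 511.

G(n) = 2G(n-1) + 1, G(1) = 1; G(9) = 511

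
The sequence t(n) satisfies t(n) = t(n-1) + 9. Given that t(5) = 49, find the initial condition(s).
t(5) = t(0) + 5·9, so t(0) = 49 - 45 = 4.

t(0) = 4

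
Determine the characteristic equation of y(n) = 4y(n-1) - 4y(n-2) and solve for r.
Substitute y(n) = rⁿ and divide through by rⁿ⁻²: r² - 4r + 4 = 0
Factor: (r - 2)² = 0, so r = 2 (double root).
General solution: y(n) = (A + Bn)·2ⁿ

Characteristic: r² - 4r + 4 = 0, Roots: r = 2 (double root)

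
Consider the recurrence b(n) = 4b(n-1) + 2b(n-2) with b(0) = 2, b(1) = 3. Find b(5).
Computing the sequence terms:
2, 3, 16, 70, 312, 1388

1388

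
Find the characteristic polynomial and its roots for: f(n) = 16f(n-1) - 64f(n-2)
Substitute f(n) = rⁿ and divide through by rⁿ⁻²: r² - 16r + 64 = 0
Factor: (r - 8)² = 0, so r = 8 (double root).
General solution: f(n) = (A + Bn)·8ⁿ

Characteristic: r² - 16r + 64 = 0, Roots: r = 8 (double root)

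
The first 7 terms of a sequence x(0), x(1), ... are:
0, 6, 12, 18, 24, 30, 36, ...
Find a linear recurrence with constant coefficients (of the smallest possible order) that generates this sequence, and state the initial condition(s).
Look for the lowest-order linear relation among consecutive terms.
Observation: consecutive differences are constant (= 6).
Check at n=2: 1·6 + 6 = 12. ✓

x(n) = x(n-1) + 6, x(0) = 0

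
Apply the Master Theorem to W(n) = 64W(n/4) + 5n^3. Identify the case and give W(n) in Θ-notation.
Master Theorem template: W(n) = a·W(n/b) + f(n).
Here: a=64, b=4, f(n)=5n^3
Compute log_b(a) = log_4(64) = 3.
f(n) = 5n^3 = Θ(n^3). Case 2: W(n) = Θ(n^3 log n).

Case 2: W(n) = Θ(n^3 log n)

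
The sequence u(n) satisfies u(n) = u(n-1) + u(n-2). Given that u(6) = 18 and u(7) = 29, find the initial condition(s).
Work backwards using u(k) = u(k+2) - u(k+1):
u(5) = u(7) - u(6) = 29 - 18 = 11
u(4) = u(6) - u(5) = 18 - 11 = 7
u(3) = u(5) - u(4) = 11 - 7 = 4
u(2) = u(4) - u(3) = 7 - 4 = 3
u(1) = u(3) - u(2) = 4 - 3 = 1
u(0) = u(2) - u(1) = 3 - 1 = 2

u(0) = 2, u(1) = 1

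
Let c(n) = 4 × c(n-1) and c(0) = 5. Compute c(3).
Computing step by step:
c(0) = 5
c(1) = 4 × 5 = 20
c(2) = 4 × 20 = 80
c(3) = 4 × 80 = 320

320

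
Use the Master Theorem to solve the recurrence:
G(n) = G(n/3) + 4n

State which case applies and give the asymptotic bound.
Master Theorem template: G(n) = a·G(n/b) + f(n).
Here: a=1, b=3, f(n)=4n
Compute log_b(a) = log_3(1) = 0.
f(n) = 4n = Ω(n^(0+ε)) with ε = 1, and the regularity condition holds (a·f(n/b) = (a/b^1)·f(n) with a/b^1 = 3^-1 < 1). Case 3: G(n) = Θ(f(n)) = Θ(n).

Case 3: G(n) = Θ(n)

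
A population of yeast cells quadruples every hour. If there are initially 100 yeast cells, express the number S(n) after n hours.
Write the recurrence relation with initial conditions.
Each hour multiplies the count by 4, so the count after n hours depends only on the count after n-1 hours: S(n) = 4 × S(n-1). The starting count gives S(0) = 100.
Unrolling n times gives the closed form S(n) = 100 × 4ⁿ.

S(n) = 4 × S(n-1), S(0) = 100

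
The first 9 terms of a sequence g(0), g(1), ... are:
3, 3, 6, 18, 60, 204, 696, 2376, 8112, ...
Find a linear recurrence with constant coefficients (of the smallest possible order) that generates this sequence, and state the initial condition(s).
Look for the lowest-order linear relation among consecutive terms.
Observation: g(n) - 4·g(n-1) - (-2)·g(n-2) = 0 holds for the shown terms, and no order-1 relation g(n) = α·g(n-1) + β fits.
Check at n=3: 4·6 + (-2)·3 = 18. ✓

g(n) = 4g(n-1) - 2g(n-2), g(0) = 3, g(1) = 3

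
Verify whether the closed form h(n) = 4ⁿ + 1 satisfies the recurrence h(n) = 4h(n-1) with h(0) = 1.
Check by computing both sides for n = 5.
From the recurrence with h(0) = 1:
  h(0) = 1, h(1) = 4, h(2) = 16, h(3) = 64, h(4) = 256, h(5) = 1024
  so the recurrence gives h(5) = 1024.
From the proposed closed form h(n) = 4ⁿ + 1:
  h(5) = 1025.
The recurrence gives 1024 but the closed form gives 1025, so the closed form does not satisfy the recurrence.

No, the closed form is incorrect.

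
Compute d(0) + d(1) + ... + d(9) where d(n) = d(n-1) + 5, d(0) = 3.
Computing the sequence terms: 3, 8, 13, 18, 23, 28, 33, 38, 43, 48
Adding these values together:

255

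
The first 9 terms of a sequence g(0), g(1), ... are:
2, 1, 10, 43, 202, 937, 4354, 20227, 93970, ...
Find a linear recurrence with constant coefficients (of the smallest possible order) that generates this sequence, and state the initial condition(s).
Look for the lowest-order linear relation among consecutive terms.
Observation: g(n) - 4·g(n-1) - (3)·g(n-2) = 0 holds for the shown terms, and no order-1 relation g(n) = α·g(n-1) + β fits.
Check at n=3: 4·10 + (3)·1 = 43. ✓

g(n) = 4g(n-1) + 3g(n-2), g(0) = 2, g(1) = 1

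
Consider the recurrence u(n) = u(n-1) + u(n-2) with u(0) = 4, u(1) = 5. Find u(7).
Computing the sequence terms:
4, 5, 9, 14, 23, 37, 60, 97

97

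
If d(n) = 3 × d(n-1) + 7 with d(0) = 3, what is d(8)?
Computing step by step:
d(0) = 3
d(1) = 3 × 3 + 7 = 16
d(2) = 3 × 16 + 7 = 55
d(3) = 3 × 55 + 7 = 172
d(4) = 3 × 172 + 7 = 523
d(5) = 3 × 523 + 7 = 1576
d(6) = 3 × 1576 + 7 = 4735
d(7) = 3 × 4735 + 7 = 14212
d(8) = 3 × 14212 + 7 = 42643

42643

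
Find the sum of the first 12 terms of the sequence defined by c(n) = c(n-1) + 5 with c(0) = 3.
Computing the sequence terms: 3, 8, 13, 18, 23, 28, 33, 38, 43, 48, 53, 58
Adding these values together:

366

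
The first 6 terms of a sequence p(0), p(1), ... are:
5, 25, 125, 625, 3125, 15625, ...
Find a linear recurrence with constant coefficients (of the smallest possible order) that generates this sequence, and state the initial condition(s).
Look for the lowest-order linear relation among consecutive terms.
Observation: each term is 5× the previous.
Check at n=2: 5·25 = 125. ✓

p(n) = 5 × p(n-1), p(0) = 5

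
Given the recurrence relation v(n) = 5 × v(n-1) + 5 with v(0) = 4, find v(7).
Computing step by step:
v(0) = 4
v(1) = 5 × 4 + 5 = 25
v(2) = 5 × 25 + 5 = 130
v(3) = 5 × 130 + 5 = 655
v(4) = 5 × 655 + 5 = 3280
v(5) = 5 × 3280 + 5 = 16405
v(6) = 5 × 16405 + 5 = 82030
v(7) = 5 × 82030 + 5 = 410155

410155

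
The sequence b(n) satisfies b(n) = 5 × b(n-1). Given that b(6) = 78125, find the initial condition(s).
In general b(n) = 5ⁿ · b(0). At n = 6: b(0) = b(6) / 5^6 = 78125 / 15625 = 5.

b(0) = 5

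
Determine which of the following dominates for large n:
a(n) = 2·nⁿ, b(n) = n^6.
Comparing growth rates:
Growth-rate hierarchy: log n ≺ any polynomial ≺ any exponential cⁿ (c>1) ≺ n! ≺ nⁿ.
super-exponential nⁿ dominates polynomial degree 6 asymptotically.

a(n) grows faster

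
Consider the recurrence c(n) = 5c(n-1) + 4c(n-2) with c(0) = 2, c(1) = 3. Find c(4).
Computing the sequence terms:
2, 3, 23, 127, 727

727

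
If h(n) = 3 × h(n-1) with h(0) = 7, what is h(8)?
Computing step by step:
h(0) = 7
h(1) = 3 × 7 = 21
h(2) = 3 × 21 = 63
h(3) = 3 × 63 = 189
h(4) = 3 × 189 = 567
h(5) = 3 × 567 = 1701
h(6) = 3 × 1701 = 5103
h(7) = 3 × 5103 = 15309
h(8) = 3 × 15309 = 45927

45927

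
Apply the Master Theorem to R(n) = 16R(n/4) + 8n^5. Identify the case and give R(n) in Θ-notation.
Master Theorem template: R(n) = a·R(n/b) + f(n).
Here: a=16, b=4, f(n)=8n^5
Compute log_b(a) = log_4(16) = 2.
f(n) = 8n^5 = Ω(n^(2+ε)) with ε = 3, and the regularity condition holds (a·f(n/b) = (a/b^5)·f(n) with a/b^5 = 4^-3 < 1). Case 3: R(n) = Θ(f(n)) = Θ(n^5).

Case 3: R(n) = Θ(n^5)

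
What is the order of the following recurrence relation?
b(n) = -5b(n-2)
The order is the largest lag k for which b(n-k) appears. Here the deepest term is b(n-2), so the order is 2.

Order 2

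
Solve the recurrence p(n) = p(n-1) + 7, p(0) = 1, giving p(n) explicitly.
Recurrence: p(n) = p(n-1) + 7, initial: p(0) = 1.
Each step adds 7, so p(n) = p(0) + 7n = 7n + 1.

p(n) = 7n + 1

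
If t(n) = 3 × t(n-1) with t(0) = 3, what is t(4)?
Computing step by step:
t(0) = 3
t(1) = 3 × 3 = 9
t(2) = 3 × 9 = 27
t(3) = 3 × 27 = 81
t(4) = 3 × 81 = 243

243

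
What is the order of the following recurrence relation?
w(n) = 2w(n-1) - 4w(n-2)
The order is the largest lag k for which w(n-k) appears. Here the deepest term is w(n-2), so the order is 2.

Order 2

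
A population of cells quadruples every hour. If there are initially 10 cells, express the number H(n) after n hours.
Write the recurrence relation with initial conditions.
Each hour multiplies the count by 4, so the count after n hours depends only on the count after n-1 hours: H(n) = 4 × H(n-1). The starting count gives H(0) = 10.
Unrolling n times gives the closed form H(n) = 10 × 4ⁿ.

H(n) = 4 × H(n-1), H(0) = 10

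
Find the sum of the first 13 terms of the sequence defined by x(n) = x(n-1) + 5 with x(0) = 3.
Computing the sequence terms: 3, 8, 13, 18, 23, 28, 33, 38, 43, 48, 53, 58, 63
Adding these values together:

429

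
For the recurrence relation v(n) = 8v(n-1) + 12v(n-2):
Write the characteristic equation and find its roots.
Substitute v(n) = rⁿ and divide through by rⁿ⁻²: r² - 8r - 12 = 0
Discriminant: 8² + 4·12 = 112, not a perfect square, so by the quadratic formula r = (8 ± √112)/2.
General solution: v(n) = A·r₁ⁿ + B·r₂ⁿ where r₁,r₂ = (8 ± √112)/2

Characteristic: r² - 8r - 12 = 0, Roots: r = (8 ± √112)/2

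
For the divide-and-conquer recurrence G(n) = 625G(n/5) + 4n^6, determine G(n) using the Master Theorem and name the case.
Master Theorem template: G(n) = a·G(n/b) + f(n).
Here: a=625, b=5, f(n)=4n^6
Compute log_b(a) = log_5(625) = 4.
f(n) = 4n^6 = Ω(n^(4+ε)) with ε = 2, and the regularity condition holds (a·f(n/b) = (a/b^6)·f(n) with a/b^6 = 5^-2 < 1). Case 3: G(n) = Θ(f(n)) = Θ(n^6).

Case 3: G(n) = Θ(n^6)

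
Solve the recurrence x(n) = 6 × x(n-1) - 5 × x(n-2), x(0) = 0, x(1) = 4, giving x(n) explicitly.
Recurrence: x(n) = 6 × x(n-1) - 5 × x(n-2), initial: x(0) = 0, x(1) = 4.
Characteristic equation: r² - 6r + 5 = 0, which factors as (r - 5)(r - 1) = 0, so r = 5, 1. General solution x(n) = A·5ⁿ + B·1ⁿ. From x(0) = 0: A + B = 0. From x(1) = 4: 5A + 1B = 4. Solving gives A = 1, B = -1.

x(n) = 5ⁿ - 1ⁿ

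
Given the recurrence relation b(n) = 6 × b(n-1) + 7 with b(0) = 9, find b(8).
Computing step by step:
b(0) = 9
b(1) = 6 × 9 + 7 = 61
b(2) = 6 × 61 + 7 = 373
b(3) = 6 × 373 + 7 = 2245
b(4) = 6 × 2245 + 7 = 13477
b(5) = 6 × 13477 + 7 = 80869
b(6) = 6 × 80869 + 7 = 485221
b(7) = 6 × 485221 + 7 = 2911333
b(8) = 6 × 2911333 + 7 = 17468005

17468005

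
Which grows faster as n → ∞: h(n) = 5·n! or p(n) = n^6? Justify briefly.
Comparing growth rates:
Growth-rate hierarchy: log n ≺ any polynomial ≺ any exponential cⁿ (c>1) ≺ n! ≺ nⁿ.
factorial dominates polynomial degree 6 asymptotically.

h(n) grows faster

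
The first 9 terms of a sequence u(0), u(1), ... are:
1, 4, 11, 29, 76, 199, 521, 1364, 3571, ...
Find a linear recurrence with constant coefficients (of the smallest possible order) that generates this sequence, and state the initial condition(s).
Look for the lowest-order linear relation among consecutive terms.
Observation: u(n) - 3·u(n-1) - (-1)·u(n-2) = 0 holds for the shown terms, and no order-1 relation u(n) = α·u(n-1) + β fits.
Check at n=3: 3·11 + (-1)·4 = 29. ✓

u(n) = 3u(n-1) - u(n-2), u(0) = 1, u(1) = 4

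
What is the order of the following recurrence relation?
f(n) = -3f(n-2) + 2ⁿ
The order is the largest lag k for which f(n-k) appears. Here the deepest term is f(n-2) (the 2ⁿ term is non-homogeneous and does not affect the order), so the order is 2.

Order 2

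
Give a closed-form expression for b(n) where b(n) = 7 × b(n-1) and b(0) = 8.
Recurrence: b(n) = 7 × b(n-1), initial: b(0) = 8.
Each term is 7 times the previous, so this is geometric with ratio 7. After n steps: b(n) = b(0)·7ⁿ = 8·7ⁿ.

b(n) = 8·7ⁿ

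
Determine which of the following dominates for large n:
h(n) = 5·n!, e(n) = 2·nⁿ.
Comparing growth rates:
Growth-rate hierarchy: log n ≺ any polynomial ≺ any exponential cⁿ (c>1) ≺ n! ≺ nⁿ.
super-exponential nⁿ dominates factorial asymptotically.

e(n) grows faster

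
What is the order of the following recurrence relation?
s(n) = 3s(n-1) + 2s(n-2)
The order is the largest lag k for which s(n-k) appears. Here the deepest term is s(n-2), so the order is 2.

Order 2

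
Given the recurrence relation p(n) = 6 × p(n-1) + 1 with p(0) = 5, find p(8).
Computing step by step:
p(0) = 5
p(1) = 6 × 5 + 1 = 31
p(2) = 6 × 31 + 1 = 187
p(3) = 6 × 187 + 1 = 1123
p(4) = 6 × 1123 + 1 = 6739
p(5) = 6 × 6739 + 1 = 40435
p(6) = 6 × 40435 + 1 = 242611
p(7) = 6 × 242611 + 1 = 1455667
p(8) = 6 × 1455667 + 1 = 8734003

8734003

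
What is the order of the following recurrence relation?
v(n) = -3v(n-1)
The order is the largest lag k for which v(n-k) appears. Here the deepest term is v(n-1), so the order is 1.

Order 1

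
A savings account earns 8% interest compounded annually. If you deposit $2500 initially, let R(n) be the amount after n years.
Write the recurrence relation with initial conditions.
Each year the balance grows by 8%, i.e. is multiplied by 1 + 8/100 = 1.08, so R(n) = 1.08 × R(n-1). The initial deposit gives R(0) = 2500.
Unrolling gives the closed form R(n) = 2500 × (1.08)ⁿ.

R(n) = 1.08 × R(n-1), R(0) = 2500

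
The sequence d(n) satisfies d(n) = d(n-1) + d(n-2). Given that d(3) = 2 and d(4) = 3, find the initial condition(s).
Work backwards using d(k) = d(k+2) - d(k+1):
d(2) = d(4) - d(3) = 3 - 2 = 1
d(1) = d(3) - d(2) = 2 - 1 = 1
d(0) = d(2) - d(1) = 1 - 1 = 0

d(0) = 0, d(1) = 1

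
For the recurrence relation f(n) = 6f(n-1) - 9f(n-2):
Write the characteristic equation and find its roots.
Substitute f(n) = rⁿ and divide through by rⁿ⁻²: r² - 6r + 9 = 0
Factor: (r - 3)² = 0, so r = 3 (double root).
General solution: f(n) = (A + Bn)·3ⁿ

Characteristic: r² - 6r + 9 = 0, Roots: r = 3 (double root)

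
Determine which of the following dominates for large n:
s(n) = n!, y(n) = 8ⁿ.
Comparing growth rates:
Growth-rate hierarchy: log n ≺ any polynomial ≺ any exponential cⁿ (c>1) ≺ n! ≺ nⁿ.
factorial dominates exponential base 8 asymptotically.

s(n) grows faster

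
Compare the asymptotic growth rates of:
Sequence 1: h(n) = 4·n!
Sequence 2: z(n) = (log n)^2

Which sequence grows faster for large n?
Comparing growth rates:
Growth-rate hierarchy: log n ≺ any polynomial ≺ any exponential cⁿ (c>1) ≺ n! ≺ nⁿ.
factorial dominates polylogarithmic (log n)^2 asymptotically.

h(n) grows faster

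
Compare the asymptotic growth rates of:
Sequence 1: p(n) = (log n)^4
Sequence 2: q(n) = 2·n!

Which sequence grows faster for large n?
Comparing growth rates:
Growth-rate hierarchy: log n ≺ any polynomial ≺ any exponential cⁿ (c>1) ≺ n! ≺ nⁿ.
factorial dominates polylogarithmic (log n)^4 asymptotically.

q(n) grows faster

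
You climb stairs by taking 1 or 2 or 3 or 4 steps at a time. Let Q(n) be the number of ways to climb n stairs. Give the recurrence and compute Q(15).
Condition on the size of the last step (1 to 4): before it there were n-1, …, n-4 stairs climbed, and these cases are disjoint, so Q(n) = Q(n-1) + Q(n-2) + Q(n-3) + Q(n-4) (order-4 linear recurrence).
Initial conditions by direct count (compositions of i into parts ≤ 4): Q(1) = 1; Q(2) = 2; Q(3) = 4; Q(4) = 8.
Iterating the recurrence: Q(5) = 15, Q(6) = 29, Q(7) = 56, Q(8) = 108, Q(9) = 208, Q(10) = 401, Q(11) = 773, Q(12) = 1490, Q(13) = 2872, Q(14) = 5536, Q(15) = 10671.

Q(n) = Q(n-1) + Q(n-2) + Q(n-3) + Q(n-4), Q(1) = 1, Q(2) = 2, Q(3) = 4, Q(4) = 8; Q(15) = 10671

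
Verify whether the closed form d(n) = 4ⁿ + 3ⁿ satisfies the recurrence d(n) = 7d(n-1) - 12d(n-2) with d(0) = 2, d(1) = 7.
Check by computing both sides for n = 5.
From the recurrence with d(0) = 2, d(1) = 7:
  d(0) = 2, d(1) = 7, d(2) = 25, d(3) = 91, d(4) = 337, d(5) = 1267
  so the recurrence gives d(5) = 1267.
From the proposed closed form d(n) = 4ⁿ + 3ⁿ:
  d(5) = 1267.
Both sides give 1267 at n = 5, and the initial condition(s) match, so the closed form is consistent.

Yes, the closed form is correct.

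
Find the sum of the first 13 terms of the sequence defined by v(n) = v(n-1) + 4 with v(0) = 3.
Computing the sequence terms: 3, 7, 11, 15, 19, 23, 27, 31, 35, 39, 43, 47, 51
Adding these values together:

351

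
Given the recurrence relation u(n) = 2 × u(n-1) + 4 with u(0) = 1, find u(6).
Computing step by step:
u(0) = 1
u(1) = 2 × 1 + 4 = 6
u(2) = 2 × 6 + 4 = 16
u(3) = 2 × 16 + 4 = 36
u(4) = 2 × 36 + 4 = 76
u(5) = 2 × 76 + 4 = 156
u(6) = 2 × 156 + 4 = 316

316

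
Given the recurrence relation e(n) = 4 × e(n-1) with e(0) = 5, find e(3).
Computing step by step:
e(0) = 5
e(1) = 4 × 5 = 20
e(2) = 4 × 20 = 80
e(3) = 4 × 80 = 320

320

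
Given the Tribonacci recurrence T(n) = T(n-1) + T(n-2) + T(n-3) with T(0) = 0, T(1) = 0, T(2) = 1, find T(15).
Computing the sequence terms:
0, 0, 1, 1, 2, 4, 7, 13, 24, 44, 81, 149, 274, 504, 927, 1705

1705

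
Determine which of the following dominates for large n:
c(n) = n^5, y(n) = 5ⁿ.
Comparing growth rates:
Growth-rate hierarchy: log n ≺ any polynomial ≺ any exponential cⁿ (c>1) ≺ n! ≺ nⁿ.
exponential base 5 dominates polynomial degree 5 asymptotically.

y(n) grows faster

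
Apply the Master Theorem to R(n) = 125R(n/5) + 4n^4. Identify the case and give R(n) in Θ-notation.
Master Theorem template: R(n) = a·R(n/b) + f(n).
Here: a=125, b=5, f(n)=4n^4
Compute log_b(a) = log_5(125) = 3.
f(n) = 4n^4 = Ω(n^(3+ε)) with ε = 1, and the regularity condition holds (a·f(n/b) = (a/b^4)·f(n) with a/b^4 = 5^-1 < 1). Case 3: R(n) = Θ(f(n)) = Θ(n^4).

Case 3: R(n) = Θ(n^4)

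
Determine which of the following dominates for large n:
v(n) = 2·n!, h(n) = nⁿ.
Comparing growth rates:
Growth-rate hierarchy: log n ≺ any polynomial ≺ any exponential cⁿ (c>1) ≺ n! ≺ nⁿ.
super-exponential nⁿ dominates factorial asymptotically.

h(n) grows faster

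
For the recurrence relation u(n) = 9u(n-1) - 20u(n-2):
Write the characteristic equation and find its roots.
Substitute u(n) = rⁿ and divide through by rⁿ⁻²: r² - 9r + 20 = 0
Factor: (r - 4)(r - 5) = 0, so r = 4, 5.
General solution: u(n) = A·4ⁿ + B·5ⁿ

Characteristic: r² - 9r + 20 = 0, Roots: r = 4, 5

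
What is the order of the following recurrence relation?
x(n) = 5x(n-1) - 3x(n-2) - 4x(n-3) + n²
The order is the largest lag k for which x(n-k) appears. Here the deepest term is x(n-3) (the n² term is non-homogeneous and does not affect the order), so the order is 3.

Order 3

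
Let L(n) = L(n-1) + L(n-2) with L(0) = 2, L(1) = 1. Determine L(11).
Computing the sequence terms:
2, 1, 3, 4, 7, 11, 18, 29, 47, 76, 123, 199

199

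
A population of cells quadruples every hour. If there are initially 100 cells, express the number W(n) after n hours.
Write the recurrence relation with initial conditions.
Each hour multiplies the count by 4, so the count after n hours depends only on the count after n-1 hours: W(n) = 4 × W(n-1). The starting count gives W(0) = 100.
Unrolling n times gives the closed form W(n) = 100 × 4ⁿ.

W(n) = 4 × W(n-1), W(0) = 100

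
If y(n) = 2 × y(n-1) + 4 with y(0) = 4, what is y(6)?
Computing step by step:
y(0) = 4
y(1) = 2 × 4 + 4 = 12
y(2) = 2 × 12 + 4 = 28
y(3) = 2 × 28 + 4 = 60
y(4) = 2 × 60 + 4 = 124
y(5) = 2 × 124 + 4 = 252
y(6) = 2 × 252 + 4 = 508

508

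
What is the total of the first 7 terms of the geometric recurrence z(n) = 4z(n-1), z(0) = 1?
Computing the sequence terms: 1, 4, 16, 64, 256, 1024, 4096
Adding these values together:

5461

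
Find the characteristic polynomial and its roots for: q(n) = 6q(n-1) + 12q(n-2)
Substitute q(n) = rⁿ and divide through by rⁿ⁻²: r² - 6r - 12 = 0
Discriminant: 6² + 4·12 = 84, not a perfect square, so by the quadratic formula r = (6 ± √84)/2.
General solution: q(n) = A·r₁ⁿ + B·r₂ⁿ where r₁,r₂ = (6 ± √84)/2

Characteristic: r² - 6r - 12 = 0, Roots: r = (6 ± √84)/2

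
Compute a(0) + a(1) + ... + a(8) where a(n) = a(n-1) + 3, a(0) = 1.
Computing the sequence terms: 1, 4, 7, 10, 13, 16, 19, 22, 25
Adding these values together:

117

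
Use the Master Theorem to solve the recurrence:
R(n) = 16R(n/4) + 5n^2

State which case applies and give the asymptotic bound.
Master Theorem template: R(n) = a·R(n/b) + f(n).
Here: a=16, b=4, f(n)=5n^2
Compute log_b(a) = log_4(16) = 2.
f(n) = 5n^2 = Θ(n^2). Case 2: R(n) = Θ(n^2 log n).

Case 2: R(n) = Θ(n^2 log n)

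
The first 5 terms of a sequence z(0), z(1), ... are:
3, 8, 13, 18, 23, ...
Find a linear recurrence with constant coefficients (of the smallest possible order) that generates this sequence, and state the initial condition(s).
Look for the lowest-order linear relation among consecutive terms.
Observation: consecutive differences are constant (= 5).
Check at n=2: 1·8 + 5 = 13. ✓

z(n) = z(n-1) + 5, z(0) = 3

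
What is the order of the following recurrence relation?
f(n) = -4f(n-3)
The order is the largest lag k for which f(n-k) appears. Here the deepest term is f(n-3), so the order is 3.

Order 3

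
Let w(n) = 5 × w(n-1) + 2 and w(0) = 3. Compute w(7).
Computing step by step:
w(0) = 3
w(1) = 5 × 3 + 2 = 17
w(2) = 5 × 17 + 2 = 87
w(3) = 5 × 87 + 2 = 437
w(4) = 5 × 437 + 2 = 2187
w(5) = 5 × 2187 + 2 = 10937
w(6) = 5 × 10937 + 2 = 54687
w(7) = 5 × 54687 + 2 = 273437

273437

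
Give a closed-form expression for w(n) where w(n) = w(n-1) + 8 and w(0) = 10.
Recurrence: w(n) = w(n-1) + 8, initial: w(0) = 10.
Each step adds 8, so w(n) = w(0) + 8n = 8n + 10.

w(n) = 8n + 10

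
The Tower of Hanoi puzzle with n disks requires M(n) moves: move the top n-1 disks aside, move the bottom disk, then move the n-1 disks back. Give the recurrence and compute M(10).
Moving n disks = move the top n-1 disks aside (M(n-1) moves) + move the largest disk (1 move) + move the n-1 disks back on top (M(n-1) moves), so M(n) = 2M(n-1) + 1, with M(1) = 1 (a single disk takes one move).
First terms: 1, 3, 7, 15, 31, 63, … — each is one less than a power of 2. Indeed M(n) + 1 = 2(M(n-1) + 1) with M(1) + 1 = 2, so M(n) + 1 = 2ⁿ and M(n) = 2ⁿ - 1.
Hence M(10) = 2^10 - 1 = 1024 - 1 = 1023.

M(n) = 2M(n-1) + 1, M(1) = 1; M(10) = 1023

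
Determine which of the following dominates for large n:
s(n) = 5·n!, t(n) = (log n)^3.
Comparing growth rates:
Growth-rate hierarchy: log n ≺ any polynomial ≺ any exponential cⁿ (c>1) ≺ n! ≺ nⁿ.
factorial dominates polylogarithmic (log n)^3 asymptotically.

s(n) grows faster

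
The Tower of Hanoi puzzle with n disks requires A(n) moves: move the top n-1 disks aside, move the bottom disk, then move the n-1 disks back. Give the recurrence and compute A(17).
Moving n disks = move the top n-1 disks aside (A(n-1) moves) + move the largest disk (1 move) + move the n-1 disks back on top (A(n-1) moves), so A(n) = 2A(n-1) + 1, with A(1) = 1 (a single disk takes one move).
First terms: 1, 3, 7, 15, 31, 63, … — each is one less than a power of 2. Indeed A(n) + 1 = 2(A(n-1) + 1) with A(1) + 1 = 2, so A(n) + 1 = 2ⁿ and A(n) = 2ⁿ - 1.
Hence A(17) = 2^17 - 1 = 131072 - 1 = 131071.

A(n) = 2A(n-1) + 1, A(1) = 1; A(17) = 131071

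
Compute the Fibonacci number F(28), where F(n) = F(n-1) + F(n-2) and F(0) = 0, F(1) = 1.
Computing the sequence terms:
0, 1, 1, 2, 3, 5, 8, 13, 21, 34, 55, 89, 144, 233, 377, 610, 987, 1597, 2584, 4181, 6765, 10946, 17711, 28657, 46368, 75025, 121393, 196418, 317811

317811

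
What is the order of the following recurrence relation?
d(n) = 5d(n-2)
The order is the largest lag k for which d(n-k) appears. Here the deepest term is d(n-2), so the order is 2.

Order 2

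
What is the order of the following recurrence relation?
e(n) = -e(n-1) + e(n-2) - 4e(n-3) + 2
The order is the largest lag k for which e(n-k) appears. Here the deepest term is e(n-3) (the 2 term is non-homogeneous and does not affect the order), so the order is 3.

Order 3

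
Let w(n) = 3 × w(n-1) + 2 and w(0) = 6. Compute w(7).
Computing step by step:
w(0) = 6
w(1) = 3 × 6 + 2 = 20
w(2) = 3 × 20 + 2 = 62
w(3) = 3 × 62 + 2 = 188
w(4) = 3 × 188 + 2 = 566
w(5) = 3 × 566 + 2 = 1700
w(6) = 3 × 1700 + 2 = 5102
w(7) = 3 × 5102 + 2 = 15308

15308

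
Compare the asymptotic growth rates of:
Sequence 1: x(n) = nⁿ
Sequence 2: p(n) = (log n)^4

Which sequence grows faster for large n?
Comparing growth rates:
Growth-rate hierarchy: log n ≺ any polynomial ≺ any exponential cⁿ (c>1) ≺ n! ≺ nⁿ.
super-exponential nⁿ dominates polylogarithmic (log n)^4 asymptotically.

x(n) grows faster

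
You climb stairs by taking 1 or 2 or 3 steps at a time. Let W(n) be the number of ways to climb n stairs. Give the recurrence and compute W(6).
Condition on the size of the last step (1 to 3): before it there were n-1, …, n-3 stairs climbed, and these cases are disjoint, so W(n) = W(n-1) + W(n-2) + W(n-3) (order-3 linear recurrence).
Initial conditions by direct count (compositions of i into parts ≤ 3): W(1) = 1; W(2) = 2; W(3) = 4.
Iterating the recurrence: W(4) = 7, W(5) = 13, W(6) = 24.

W(n) = W(n-1) + W(n-2) + W(n-3), W(1) = 1, W(2) = 2, W(3) = 4; W(6) = 24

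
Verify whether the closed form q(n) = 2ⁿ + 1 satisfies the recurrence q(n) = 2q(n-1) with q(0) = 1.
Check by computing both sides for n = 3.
From the recurrence with q(0) = 1:
  q(0) = 1, q(1) = 2, q(2) = 4, q(3) = 8
  so the recurrence gives q(3) = 8.
From the proposed closed form q(n) = 2ⁿ + 1:
  q(3) = 9.
The recurrence gives 8 but the closed form gives 9, so the closed form does not satisfy the recurrence.

No, the closed form is incorrect.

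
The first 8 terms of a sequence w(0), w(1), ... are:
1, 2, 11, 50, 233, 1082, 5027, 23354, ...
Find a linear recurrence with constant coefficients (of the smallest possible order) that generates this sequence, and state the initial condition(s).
Look for the lowest-order linear relation among consecutive terms.
Observation: w(n) - 4·w(n-1) - (3)·w(n-2) = 0 holds for the shown terms, and no order-1 relation w(n) = α·w(n-1) + β fits.
Check at n=3: 4·11 + (3)·2 = 50. ✓

w(n) = 4w(n-1) + 3w(n-2), w(0) = 1, w(1) = 2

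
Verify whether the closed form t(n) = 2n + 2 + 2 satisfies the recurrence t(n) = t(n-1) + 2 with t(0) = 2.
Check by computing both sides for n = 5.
From the recurrence with t(0) = 2:
  t(0) = 2, t(1) = 4, t(2) = 6, t(3) = 8, t(4) = 10, t(5) = 12
  so the recurrence gives t(5) = 12.
From the proposed closed form t(n) = 2n + 2 + 2:
  t(5) = 14.
The recurrence gives 12 but the closed form gives 14, so the closed form does not satisfy the recurrence.

No, the closed form is incorrect.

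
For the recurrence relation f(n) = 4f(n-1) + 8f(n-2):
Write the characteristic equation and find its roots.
Substitute f(n) = rⁿ and divide through by rⁿ⁻²: r² - 4r - 8 = 0
Discriminant: 4² + 4·8 = 48, not a perfect square, so by the quadratic formula r = (4 ± √48)/2.
General solution: f(n) = A·r₁ⁿ + B·r₂ⁿ where r₁,r₂ = (4 ± √48)/2

Characteristic: r² - 4r - 8 = 0, Roots: r = (4 ± √48)/2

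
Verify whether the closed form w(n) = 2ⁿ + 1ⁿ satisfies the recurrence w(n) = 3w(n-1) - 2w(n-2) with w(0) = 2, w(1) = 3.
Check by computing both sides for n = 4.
From the recurrence with w(0) = 2, w(1) = 3:
  w(0) = 2, w(1) = 3, w(2) = 5, w(3) = 9, w(4) = 17
  so the recurrence gives w(4) = 17.
From the proposed closed form w(n) = 2ⁿ + 1ⁿ:
  w(4) = 17.
Both sides give 17 at n = 4, and the initial condition(s) match, so the closed form is consistent.

Yes, the closed form is correct.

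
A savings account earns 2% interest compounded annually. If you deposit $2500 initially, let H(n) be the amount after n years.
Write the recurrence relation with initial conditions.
Each year the balance grows by 2%, i.e. is multiplied by 1 + 2/100 = 1.02, so H(n) = 1.02 × H(n-1). The initial deposit gives H(0) = 2500.
Unrolling gives the closed form H(n) = 2500 × (1.02)ⁿ.

H(n) = 1.02 × H(n-1), H(0) = 2500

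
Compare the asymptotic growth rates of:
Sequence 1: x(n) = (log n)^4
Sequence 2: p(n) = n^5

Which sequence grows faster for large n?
Comparing growth rates:
Growth-rate hierarchy: log n ≺ any polynomial ≺ any exponential cⁿ (c>1) ≺ n! ≺ nⁿ.
polynomial degree 5 dominates polylogarithmic (log n)^4 asymptotically.

p(n) grows faster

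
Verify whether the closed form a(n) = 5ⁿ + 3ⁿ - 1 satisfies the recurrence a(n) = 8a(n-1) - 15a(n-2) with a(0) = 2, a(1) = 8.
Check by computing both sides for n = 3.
From the recurrence with a(0) = 2, a(1) = 8:
  a(0) = 2, a(1) = 8, a(2) = 34, a(3) = 152
  so the recurrence gives a(3) = 152.
From the proposed closed form a(n) = 5ⁿ + 3ⁿ - 1:
  a(3) = 151.
The recurrence gives 152 but the closed form gives 151, so the closed form does not satisfy the recurrence.

No, the closed form is incorrect.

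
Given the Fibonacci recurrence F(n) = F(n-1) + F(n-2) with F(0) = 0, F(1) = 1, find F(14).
Computing the sequence terms:
0, 1, 1, 2, 3, 5, 8, 13, 21, 34, 55, 89, 144, 233, 377

377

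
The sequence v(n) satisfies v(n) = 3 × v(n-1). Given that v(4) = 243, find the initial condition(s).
In general v(n) = 3ⁿ · v(0). At n = 4: v(0) = v(4) / 3^4 = 243 / 81 = 3.

v(0) = 3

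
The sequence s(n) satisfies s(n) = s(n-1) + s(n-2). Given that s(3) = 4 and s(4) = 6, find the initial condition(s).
Work backwards using s(k) = s(k+2) - s(k+1):
s(2) = s(4) - s(3) = 6 - 4 = 2
s(1) = s(3) - s(2) = 4 - 2 = 2
s(0) = s(2) - s(1) = 2 - 2 = 0

s(0) = 0, s(1) = 2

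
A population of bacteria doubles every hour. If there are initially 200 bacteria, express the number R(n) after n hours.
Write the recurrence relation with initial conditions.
Each hour multiplies the count by 2, so the count after n hours depends only on the count after n-1 hours: R(n) = 2 × R(n-1). The starting count gives R(0) = 200.
Unrolling n times gives the closed form R(n) = 200 × 2ⁿ.

R(n) = 2 × R(n-1), R(0) = 200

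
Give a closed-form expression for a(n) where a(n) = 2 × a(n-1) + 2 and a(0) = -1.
Recurrence: a(n) = 2 × a(n-1) + 2, initial: a(0) = -1.
Try a(n) = A·2ⁿ + C. Substituting: A·2ⁿ + C = 2(A·2ⁿ⁻¹ + C) + 2 = A·2ⁿ + 2C + 2, so C = 2C + 2, giving C = -2. Then a(0) = A - 2 = -1 gives A = 1.

a(n) = 2ⁿ - 2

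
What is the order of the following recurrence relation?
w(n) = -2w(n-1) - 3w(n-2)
The order is the largest lag k for which w(n-k) appears. Here the deepest term is w(n-2), so the order is 2.

Order 2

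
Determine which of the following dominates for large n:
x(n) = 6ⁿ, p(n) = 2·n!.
Comparing growth rates:
Growth-rate hierarchy: log n ≺ any polynomial ≺ any exponential cⁿ (c>1) ≺ n! ≺ nⁿ.
factorial dominates exponential base 6 asymptotically.

p(n) grows faster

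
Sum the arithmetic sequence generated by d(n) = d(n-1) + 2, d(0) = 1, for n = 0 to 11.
Computing the sequence terms: 1, 3, 5, 7, 9, 11, 13, 15, 17, 19, 21, 23
Adding these values together:

144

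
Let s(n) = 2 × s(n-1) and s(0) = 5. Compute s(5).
Computing step by step:
s(0) = 5
s(1) = 2 × 5 = 10
s(2) = 2 × 10 = 20
s(3) = 2 × 20 = 40
s(4) = 2 × 40 = 80
s(5) = 2 × 80 = 160

160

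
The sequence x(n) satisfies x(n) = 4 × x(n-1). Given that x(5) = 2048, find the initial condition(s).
In general x(n) = 4ⁿ · x(0). At n = 5: x(0) = x(5) / 4^5 = 2048 / 1024 = 2.

x(0) = 2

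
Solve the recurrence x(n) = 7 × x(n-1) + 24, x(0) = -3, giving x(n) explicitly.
Recurrence: x(n) = 7 × x(n-1) + 24, initial: x(0) = -3.
Try x(n) = A·7ⁿ + C. Substituting: A·7ⁿ + C = 7(A·7ⁿ⁻¹ + C) + 24 = A·7ⁿ + 7C + 24, so C = 7C + 24, giving C = -4. Then x(0) = A - 4 = -3 gives A = 1.

x(n) = 7ⁿ - 4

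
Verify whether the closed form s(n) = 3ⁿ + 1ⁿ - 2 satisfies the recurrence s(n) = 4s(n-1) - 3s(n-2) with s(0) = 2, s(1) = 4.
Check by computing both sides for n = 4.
From the recurrence with s(0) = 2, s(1) = 4:
  s(0) = 2, s(1) = 4, s(2) = 10, s(3) = 28, s(4) = 82
  so the recurrence gives s(4) = 82.
From the proposed closed form s(n) = 3ⁿ + 1ⁿ - 2:
  s(4) = 80.
The recurrence gives 82 but the closed form gives 80, so the closed form does not satisfy the recurrence.

No, the closed form is incorrect.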